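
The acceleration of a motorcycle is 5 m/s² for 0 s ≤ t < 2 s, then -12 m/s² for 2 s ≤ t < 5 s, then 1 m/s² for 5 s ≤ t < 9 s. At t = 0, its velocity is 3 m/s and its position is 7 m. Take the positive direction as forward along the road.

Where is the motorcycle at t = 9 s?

-76 m

On each constant-a segment, Δv = aΔt and Δx = v₀Δt + ½aΔt²; chain segment to segment.
0–2 s: v starts 3 m/s; Δx = 3·2 + ½·5·2² = 16 m; v ends 13 m/s.
2–5 s: v starts 13 m/s; Δx = 13·3 + ½·-12·3² = -15 m; v ends -23 m/s.
5–9 s: v starts -23 m/s; Δx = -23·4 + ½·1·4² = -84 m; v ends -19 m/s.
x(9) = 7 + Σ Δx = -76 m.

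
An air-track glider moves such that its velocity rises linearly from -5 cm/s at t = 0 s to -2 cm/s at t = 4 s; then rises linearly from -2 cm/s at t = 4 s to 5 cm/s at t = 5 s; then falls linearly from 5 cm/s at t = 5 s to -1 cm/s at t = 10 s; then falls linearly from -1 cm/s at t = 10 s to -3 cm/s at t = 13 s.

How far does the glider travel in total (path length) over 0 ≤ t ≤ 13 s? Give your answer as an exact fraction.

Total distance travelled is ∫|v| dt — sum the magnitudes of each area piece.
0–4 s: |½(-5 + -2)(4)| = 14 cm
4–5 s: v = 0 at t = 30/7 s; triangle areas 2/7 + 25/14 = 29/14 cm
5–10 s: v = 0 at t = 55/6 s; triangle areas 125/12 + 5/12 = 65/6 cm
10–13 s: |½(-1 + -3)(3)| = 6 cm
Total distance = 691/21 cm

691/21 cm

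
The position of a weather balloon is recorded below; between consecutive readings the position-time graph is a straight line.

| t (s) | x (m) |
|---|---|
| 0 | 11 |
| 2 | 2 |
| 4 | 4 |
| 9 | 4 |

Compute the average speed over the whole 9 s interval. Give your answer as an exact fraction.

Average speed = (total path length)/(elapsed time); on a piecewise-linear x-t graph the path length is Σ|Δx|.
0–2 s: |Δx| = |2 − 11| = 9 m
2–4 s: |Δx| = |4 − 2| = 2 m
4–9 s: |Δx| = |4 − 4| = 0 m
Total path = 11 m; average speed = 11/9 = 11/9 m/s.

11/9 m/s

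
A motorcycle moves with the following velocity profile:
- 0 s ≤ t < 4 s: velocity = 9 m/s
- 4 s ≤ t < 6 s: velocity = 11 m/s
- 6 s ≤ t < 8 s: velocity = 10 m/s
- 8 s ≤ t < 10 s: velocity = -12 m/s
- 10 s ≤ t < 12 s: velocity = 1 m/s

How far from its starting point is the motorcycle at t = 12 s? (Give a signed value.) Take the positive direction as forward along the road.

Displacement is the signed area under the v-t curve.
0–4 s: 9 × 4 = 36 m
4–6 s: 11 × 2 = 22 m
6–8 s: 10 × 2 = 20 m
8–10 s: -12 × 2 = -24 m
10–12 s: 1 × 2 = 2 m
Net displacement = 56 m

56 m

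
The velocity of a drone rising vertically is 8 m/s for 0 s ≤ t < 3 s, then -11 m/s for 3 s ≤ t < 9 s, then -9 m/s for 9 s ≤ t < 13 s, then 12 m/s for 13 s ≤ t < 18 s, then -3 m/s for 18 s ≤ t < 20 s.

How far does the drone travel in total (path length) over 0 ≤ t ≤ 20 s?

Distance (not displacement) is the total path length: add the absolute areas under v-t.
0–3 s: |8| × 3 = 24 m
3–9 s: |-11| × 6 = 66 m
9–13 s: |-9| × 4 = 36 m
13–18 s: |12| × 5 = 60 m
18–20 s: |-3| × 2 = 6 m
Total distance = 192 m

192 m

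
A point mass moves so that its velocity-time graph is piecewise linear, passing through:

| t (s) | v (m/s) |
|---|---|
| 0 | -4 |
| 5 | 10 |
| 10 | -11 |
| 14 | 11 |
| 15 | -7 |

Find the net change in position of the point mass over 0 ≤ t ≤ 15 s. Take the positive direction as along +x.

Displacement is the signed area under the v-t curve.
0–5 s: ½(-4 + 10)(5) = 15 m
5–10 s: ½(10 + -11)(5) = -2.5 m
10–14 s: ½(-11 + 11)(4) = 0 m
14–15 s: ½(11 + -7)(1) = 2 m
Net displacement = 14.5 m

14.5 m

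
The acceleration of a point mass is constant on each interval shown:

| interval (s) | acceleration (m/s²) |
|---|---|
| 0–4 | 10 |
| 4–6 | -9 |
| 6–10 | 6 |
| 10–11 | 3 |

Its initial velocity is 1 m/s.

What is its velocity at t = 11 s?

Δv equals the area under the a-t graph; then v = v₀ + Δv.
0–4 s: 10 × 4 = 40 m/s
4–6 s: -9 × 2 = -18 m/s
6–10 s: 6 × 4 = 24 m/s
10–11 s: 3 × 1 = 3 m/s
Δv = 49 m/s, so v(11) = 1 + (49) = 50 m/s.

50 m/s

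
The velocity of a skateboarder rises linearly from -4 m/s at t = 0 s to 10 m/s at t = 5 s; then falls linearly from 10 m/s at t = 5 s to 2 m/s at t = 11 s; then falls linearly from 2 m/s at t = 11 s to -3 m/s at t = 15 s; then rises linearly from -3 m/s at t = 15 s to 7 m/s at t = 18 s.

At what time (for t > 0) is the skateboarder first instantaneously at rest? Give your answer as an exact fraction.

t = 10/7 s

v changes sign on 0–5 s (from -4 to 10); the graph is linear there, so v = 0 at t = 0 + (4)·(5 − 0)/(10 − -4) = 10/7 s.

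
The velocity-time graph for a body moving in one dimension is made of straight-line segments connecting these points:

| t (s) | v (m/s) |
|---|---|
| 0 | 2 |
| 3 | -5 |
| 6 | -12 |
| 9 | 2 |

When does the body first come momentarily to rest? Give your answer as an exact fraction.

v changes sign on 0–3 s (from 2 to -5); the graph is linear there, so v = 0 at t = 0 + (-2)·(3 − 0)/(-5 − 2) = 6/7 s.

t = 6/7 s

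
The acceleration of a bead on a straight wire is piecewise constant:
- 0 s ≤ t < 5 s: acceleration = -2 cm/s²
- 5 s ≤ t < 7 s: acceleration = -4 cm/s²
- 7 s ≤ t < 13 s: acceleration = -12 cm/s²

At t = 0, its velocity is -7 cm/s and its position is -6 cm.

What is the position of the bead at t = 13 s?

On each constant-a segment, Δv = aΔt and Δx = v₀Δt + ½aΔt²; chain segment to segment.
0–5 s: v starts -7 cm/s; Δx = -7·5 + ½·-2·5² = -60 cm; v ends -17 cm/s.
5–7 s: v starts -17 cm/s; Δx = -17·2 + ½·-4·2² = -42 cm; v ends -25 cm/s.
7–13 s: v starts -25 cm/s; Δx = -25·6 + ½·-12·6² = -366 cm; v ends -97 cm/s.
x(13) = -6 + Σ Δx = -474 cm.

-474 cm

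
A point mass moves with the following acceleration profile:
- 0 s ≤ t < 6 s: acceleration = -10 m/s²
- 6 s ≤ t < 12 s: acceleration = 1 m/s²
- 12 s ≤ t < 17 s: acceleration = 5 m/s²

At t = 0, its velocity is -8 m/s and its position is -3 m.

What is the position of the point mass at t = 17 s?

-868.5 m

On each constant-a segment, Δv = aΔt and Δx = v₀Δt + ½aΔt²; chain segment to segment.
0–6 s: v starts -8 m/s; Δx = -8·6 + ½·-10·6² = -228 m; v ends -68 m/s.
6–12 s: v starts -68 m/s; Δx = -68·6 + ½·1·6² = -390 m; v ends -62 m/s.
12–17 s: v starts -62 m/s; Δx = -62·5 + ½·5·5² = -247.5 m; v ends -37 m/s.
x(17) = -3 + Σ Δx = -868.5 m.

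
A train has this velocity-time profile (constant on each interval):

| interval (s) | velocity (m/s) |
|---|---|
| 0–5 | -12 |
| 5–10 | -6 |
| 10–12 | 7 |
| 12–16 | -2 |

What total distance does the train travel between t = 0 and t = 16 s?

112 m

Total distance travelled is ∫|v| dt — sum the magnitudes of each area piece.
0–5 s: |-12| × 5 = 60 m
5–10 s: |-6| × 5 = 30 m
10–12 s: |7| × 2 = 14 m
12–16 s: |-2| × 4 = 8 m
Total distance = 112 m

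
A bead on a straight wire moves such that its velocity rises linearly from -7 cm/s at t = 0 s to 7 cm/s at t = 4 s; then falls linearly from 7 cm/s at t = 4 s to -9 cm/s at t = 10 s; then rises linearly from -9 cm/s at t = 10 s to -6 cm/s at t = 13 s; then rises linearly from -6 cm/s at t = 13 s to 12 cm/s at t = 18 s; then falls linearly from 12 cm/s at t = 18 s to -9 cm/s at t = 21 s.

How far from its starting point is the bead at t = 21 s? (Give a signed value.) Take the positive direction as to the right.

Displacement is the signed area under the v-t curve.
0–4 s: ½(-7 + 7)(4) = 0 cm
4–10 s: ½(7 + -9)(6) = -6 cm
10–13 s: ½(-9 + -6)(3) = -22.5 cm
13–18 s: ½(-6 + 12)(5) = 15 cm
18–21 s: ½(12 + -9)(3) = 4.5 cm
Net displacement = -9 cm

-9 cm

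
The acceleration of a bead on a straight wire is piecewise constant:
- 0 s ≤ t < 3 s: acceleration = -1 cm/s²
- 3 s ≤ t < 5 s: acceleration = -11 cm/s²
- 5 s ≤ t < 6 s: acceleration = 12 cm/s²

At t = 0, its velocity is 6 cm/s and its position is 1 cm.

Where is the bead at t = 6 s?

-14.5 cm

On each constant-a segment, Δv = aΔt and Δx = v₀Δt + ½aΔt²; chain segment to segment.
0–3 s: v starts 6 cm/s; Δx = 6·3 + ½·-1·3² = 13.5 cm; v ends 3 cm/s.
3–5 s: v starts 3 cm/s; Δx = 3·2 + ½·-11·2² = -16 cm; v ends -19 cm/s.
5–6 s: v starts -19 cm/s; Δx = -19·1 + ½·12·1² = -13 cm; v ends -7 cm/s.
x(6) = 1 + Σ Δx = -14.5 cm.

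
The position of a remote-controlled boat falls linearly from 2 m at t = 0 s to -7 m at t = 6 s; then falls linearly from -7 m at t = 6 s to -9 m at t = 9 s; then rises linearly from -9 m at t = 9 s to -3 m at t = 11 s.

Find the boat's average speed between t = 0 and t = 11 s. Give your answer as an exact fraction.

Average speed = (total path length)/(elapsed time); on a piecewise-linear x-t graph the path length is Σ|Δx|.
0–6 s: |Δx| = |-7 − 2| = 9 m
6–9 s: |Δx| = |-9 − -7| = 2 m
9–11 s: |Δx| = |-3 − -9| = 6 m
Total path = 17 m; average speed = 17/11 = 17/11 m/s.

17/11 m/s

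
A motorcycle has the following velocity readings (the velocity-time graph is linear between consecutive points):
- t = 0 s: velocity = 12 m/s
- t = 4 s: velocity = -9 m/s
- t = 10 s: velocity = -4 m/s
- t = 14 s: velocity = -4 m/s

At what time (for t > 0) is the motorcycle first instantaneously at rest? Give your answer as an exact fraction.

t = 16/7 s

v changes sign on 0–4 s (from 12 to -9); the graph is linear there, so v = 0 at t = 0 + (-12)·(4 − 0)/(-9 − 12) = 16/7 s.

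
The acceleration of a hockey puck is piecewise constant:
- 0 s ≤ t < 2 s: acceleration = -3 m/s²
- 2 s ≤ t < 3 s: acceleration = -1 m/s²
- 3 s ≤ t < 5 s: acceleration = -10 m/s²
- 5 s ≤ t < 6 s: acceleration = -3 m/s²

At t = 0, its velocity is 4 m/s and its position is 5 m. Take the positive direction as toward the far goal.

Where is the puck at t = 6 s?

On each constant-a segment, Δv = aΔt and Δx = v₀Δt + ½aΔt²; chain segment to segment.
0–2 s: v starts 4 m/s; Δx = 4·2 + ½·-3·2² = 2 m; v ends -2 m/s.
2–3 s: v starts -2 m/s; Δx = -2·1 + ½·-1·1² = -2.5 m; v ends -3 m/s.
3–5 s: v starts -3 m/s; Δx = -3·2 + ½·-10·2² = -26 m; v ends -23 m/s.
5–6 s: v starts -23 m/s; Δx = -23·1 + ½·-3·1² = -24.5 m; v ends -26 m/s.
x(6) = 5 + Σ Δx = -46 m.

-46 m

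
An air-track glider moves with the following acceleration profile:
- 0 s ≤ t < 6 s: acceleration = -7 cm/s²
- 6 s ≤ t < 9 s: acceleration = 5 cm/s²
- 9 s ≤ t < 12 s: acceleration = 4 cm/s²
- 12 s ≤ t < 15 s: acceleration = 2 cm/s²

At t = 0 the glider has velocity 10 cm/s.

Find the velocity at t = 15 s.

1 cm/s

Δv equals the area under the a-t graph; then v = v₀ + Δv.
0–6 s: -7 × 6 = -42 cm/s
6–9 s: 5 × 3 = 15 cm/s
9–12 s: 4 × 3 = 12 cm/s
12–15 s: 2 × 3 = 6 cm/s
Δv = -9 cm/s, so v(15) = 10 + (-9) = 1 cm/s.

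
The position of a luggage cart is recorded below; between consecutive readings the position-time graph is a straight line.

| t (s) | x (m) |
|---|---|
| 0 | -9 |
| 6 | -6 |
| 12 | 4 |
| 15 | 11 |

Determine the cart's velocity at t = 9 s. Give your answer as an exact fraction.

Velocity is the slope of the x-t graph on 6–12 s: (4 − -6)/(12 − 6) = 5/3 m/s.

5/3 m/s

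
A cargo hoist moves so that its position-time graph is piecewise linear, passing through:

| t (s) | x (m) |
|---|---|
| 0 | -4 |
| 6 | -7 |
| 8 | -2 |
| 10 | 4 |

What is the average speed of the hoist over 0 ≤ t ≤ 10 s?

Average speed = (total path length)/(elapsed time); on a piecewise-linear x-t graph the path length is Σ|Δx|.
0–6 s: |Δx| = |-7 − -4| = 3 m
6–8 s: |Δx| = |-2 − -7| = 5 m
8–10 s: |Δx| = |4 − -2| = 6 m
Total path = 14 m; average speed = 14/10 = 1.4 m/s.

1.4 m/s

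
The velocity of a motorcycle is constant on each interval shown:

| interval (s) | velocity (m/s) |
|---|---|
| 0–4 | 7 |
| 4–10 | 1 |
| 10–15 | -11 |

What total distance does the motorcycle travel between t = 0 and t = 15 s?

Total distance travelled is ∫|v| dt — sum the magnitudes of each area piece.
0–4 s: |7| × 4 = 28 m
4–10 s: |1| × 6 = 6 m
10–15 s: |-11| × 5 = 55 m
Total distance = 89 m

89 m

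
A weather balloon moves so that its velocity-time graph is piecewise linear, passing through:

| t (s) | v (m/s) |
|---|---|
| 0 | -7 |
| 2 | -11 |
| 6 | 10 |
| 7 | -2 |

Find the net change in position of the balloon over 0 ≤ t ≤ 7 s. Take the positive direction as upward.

-16 m

Net displacement equals the area under the velocity-time graph (areas below the axis count negative).
0–2 s: ½(-7 + -11)(2) = -18 m
2–6 s: ½(-11 + 10)(4) = -2 m
6–7 s: ½(10 + -2)(1) = 4 m
Net displacement = -16 m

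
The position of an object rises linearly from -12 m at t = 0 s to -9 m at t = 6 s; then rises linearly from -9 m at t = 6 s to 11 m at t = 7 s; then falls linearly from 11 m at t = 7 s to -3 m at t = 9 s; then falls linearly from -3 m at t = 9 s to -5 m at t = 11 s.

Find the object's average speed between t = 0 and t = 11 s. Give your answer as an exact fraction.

39/11 m/s

Average speed = (total path length)/(elapsed time); on a piecewise-linear x-t graph the path length is Σ|Δx|.
0–6 s: |Δx| = |-9 − -12| = 3 m
6–7 s: |Δx| = |11 − -9| = 20 m
7–9 s: |Δx| = |-3 − 11| = 14 m
9–11 s: |Δx| = |-5 − -3| = 2 m
Total path = 39 m; average speed = 39/11 = 39/11 m/s.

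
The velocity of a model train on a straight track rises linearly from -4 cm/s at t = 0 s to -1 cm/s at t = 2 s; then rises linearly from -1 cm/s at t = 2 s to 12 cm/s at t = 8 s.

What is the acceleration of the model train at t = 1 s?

Acceleration is the slope of the v-t graph on 0–2 s: (-1 − -4)/(2 − 0) = 1.5 cm/s².

1.5 cm/s²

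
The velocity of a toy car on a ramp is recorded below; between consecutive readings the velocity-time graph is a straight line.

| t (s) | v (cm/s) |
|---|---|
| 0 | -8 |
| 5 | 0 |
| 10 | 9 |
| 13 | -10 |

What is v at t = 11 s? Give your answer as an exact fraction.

On 10–13 s the graph is linear from 9 to -10 cm/s: v(11) = 9 + (-10 − 9)·(11 − 10)/(13 − 10) = 8/3 cm/s.

8/3 cm/s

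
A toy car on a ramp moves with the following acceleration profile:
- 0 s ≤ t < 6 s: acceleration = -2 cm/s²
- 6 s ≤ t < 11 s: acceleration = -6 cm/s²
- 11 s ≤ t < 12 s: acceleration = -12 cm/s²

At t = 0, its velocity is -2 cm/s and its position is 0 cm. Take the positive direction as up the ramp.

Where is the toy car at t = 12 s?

-243 cm

On each constant-a segment, Δv = aΔt and Δx = v₀Δt + ½aΔt²; chain segment to segment.
0–6 s: v starts -2 cm/s; Δx = -2·6 + ½·-2·6² = -48 cm; v ends -14 cm/s.
6–11 s: v starts -14 cm/s; Δx = -14·5 + ½·-6·5² = -145 cm; v ends -44 cm/s.
11–12 s: v starts -44 cm/s; Δx = -44·1 + ½·-12·1² = -50 cm; v ends -56 cm/s.
x(12) = 0 + Σ Δx = -243 cm.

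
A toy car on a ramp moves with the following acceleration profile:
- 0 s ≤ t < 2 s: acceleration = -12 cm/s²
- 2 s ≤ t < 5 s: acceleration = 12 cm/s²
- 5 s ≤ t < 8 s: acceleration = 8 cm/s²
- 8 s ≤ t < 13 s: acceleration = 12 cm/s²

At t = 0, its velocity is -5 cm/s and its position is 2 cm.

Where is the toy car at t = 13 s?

297 cm

On each constant-a segment, Δv = aΔt and Δx = v₀Δt + ½aΔt²; chain segment to segment.
0–2 s: v starts -5 cm/s; Δx = -5·2 + ½·-12·2² = -34 cm; v ends -29 cm/s.
2–5 s: v starts -29 cm/s; Δx = -29·3 + ½·12·3² = -33 cm; v ends 7 cm/s.
5–8 s: v starts 7 cm/s; Δx = 7·3 + ½·8·3² = 57 cm; v ends 31 cm/s.
8–13 s: v starts 31 cm/s; Δx = 31·5 + ½·12·5² = 305 cm; v ends 91 cm/s.
x(13) = 2 + Σ Δx = 297 cm.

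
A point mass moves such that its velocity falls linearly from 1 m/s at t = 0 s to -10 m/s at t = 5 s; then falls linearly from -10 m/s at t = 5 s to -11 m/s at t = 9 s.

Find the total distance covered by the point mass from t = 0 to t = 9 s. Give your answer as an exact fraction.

1429/22 m

Total distance travelled is ∫|v| dt — sum the magnitudes of each area piece.
0–5 s: v = 0 at t = 5/11 s; triangle areas 5/22 + 250/11 = 505/22 m
5–9 s: |½(-10 + -11)(4)| = 42 m
Total distance = 1429/22 m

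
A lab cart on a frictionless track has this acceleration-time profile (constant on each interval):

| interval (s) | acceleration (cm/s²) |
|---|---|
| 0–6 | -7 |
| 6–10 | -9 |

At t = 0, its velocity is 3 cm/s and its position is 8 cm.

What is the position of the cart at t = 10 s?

-328 cm

On each constant-a segment, Δv = aΔt and Δx = v₀Δt + ½aΔt²; chain segment to segment.
0–6 s: v starts 3 cm/s; Δx = 3·6 + ½·-7·6² = -108 cm; v ends -39 cm/s.
6–10 s: v starts -39 cm/s; Δx = -39·4 + ½·-9·4² = -228 cm; v ends -75 cm/s.
x(10) = 8 + Σ Δx = -328 cm.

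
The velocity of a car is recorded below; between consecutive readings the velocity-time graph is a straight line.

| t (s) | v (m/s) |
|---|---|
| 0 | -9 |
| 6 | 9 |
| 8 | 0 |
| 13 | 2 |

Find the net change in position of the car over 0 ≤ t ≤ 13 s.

14 m

Net displacement equals the area under the velocity-time graph (areas below the axis count negative).
0–6 s: ½(-9 + 9)(6) = 0 m
6–8 s: ½(9 + 0)(2) = 9 m
8–13 s: ½(0 + 2)(5) = 5 m
Net displacement = 14 m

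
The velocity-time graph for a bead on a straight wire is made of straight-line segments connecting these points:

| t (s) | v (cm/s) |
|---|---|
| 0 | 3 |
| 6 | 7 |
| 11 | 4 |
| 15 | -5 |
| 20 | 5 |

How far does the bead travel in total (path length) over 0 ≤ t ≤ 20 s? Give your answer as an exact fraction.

712/9 cm

Distance (not displacement) is the total path length: add the absolute areas under v-t.
0–6 s: |½(3 + 7)(6)| = 30 cm
6–11 s: |½(7 + 4)(5)| = 27.5 cm
11–15 s: v = 0 at t = 115/9 s; triangle areas 32/9 + 50/9 = 82/9 cm
15–20 s: v = 0 at t = 17.5 s; triangle areas 6.25 + 6.25 = 12.5 cm
Total distance = 712/9 cm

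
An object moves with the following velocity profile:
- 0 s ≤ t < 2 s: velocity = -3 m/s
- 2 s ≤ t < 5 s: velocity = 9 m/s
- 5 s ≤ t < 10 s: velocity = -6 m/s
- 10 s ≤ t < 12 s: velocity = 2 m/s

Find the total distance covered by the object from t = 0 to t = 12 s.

Total distance travelled is ∫|v| dt — sum the magnitudes of each area piece.
0–2 s: |-3| × 2 = 6 m
2–5 s: |9| × 3 = 27 m
5–10 s: |-6| × 5 = 30 m
10–12 s: |2| × 2 = 4 m
Total distance = 67 m

67 m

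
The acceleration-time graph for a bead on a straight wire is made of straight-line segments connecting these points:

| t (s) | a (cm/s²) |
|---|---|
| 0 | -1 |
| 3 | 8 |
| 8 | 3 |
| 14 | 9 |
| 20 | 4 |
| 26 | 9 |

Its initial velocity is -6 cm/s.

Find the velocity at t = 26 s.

Δv equals the area under the a-t graph; then v = v₀ + Δv.
0–3 s: ½(-1 + 8)(3) = 10.5 cm/s
3–8 s: ½(8 + 3)(5) = 27.5 cm/s
8–14 s: ½(3 + 9)(6) = 36 cm/s
14–20 s: ½(9 + 4)(6) = 39 cm/s
20–26 s: ½(4 + 9)(6) = 39 cm/s
Δv = 152 cm/s, so v(26) = -6 + (152) = 146 cm/s.

146 cm/s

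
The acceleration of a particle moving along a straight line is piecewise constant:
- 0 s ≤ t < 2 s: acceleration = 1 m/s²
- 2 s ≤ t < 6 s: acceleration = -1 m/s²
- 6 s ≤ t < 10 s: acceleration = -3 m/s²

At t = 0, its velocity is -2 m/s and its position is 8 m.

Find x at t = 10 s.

-42 m

On each constant-a segment, Δv = aΔt and Δx = v₀Δt + ½aΔt²; chain segment to segment.
0–2 s: v starts -2 m/s; Δx = -2·2 + ½·1·2² = -2 m; v ends 0 m/s.
2–6 s: v starts 0 m/s; Δx = 0·4 + ½·-1·4² = -8 m; v ends -4 m/s.
6–10 s: v starts -4 m/s; Δx = -4·4 + ½·-3·4² = -40 m; v ends -16 m/s.
x(10) = 8 + Σ Δx = -42 m.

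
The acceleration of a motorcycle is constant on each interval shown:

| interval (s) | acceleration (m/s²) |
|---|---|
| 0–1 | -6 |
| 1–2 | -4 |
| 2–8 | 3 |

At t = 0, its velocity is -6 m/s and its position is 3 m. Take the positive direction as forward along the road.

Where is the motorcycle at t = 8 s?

On each constant-a segment, Δv = aΔt and Δx = v₀Δt + ½aΔt²; chain segment to segment.
0–1 s: v starts -6 m/s; Δx = -6·1 + ½·-6·1² = -9 m; v ends -12 m/s.
1–2 s: v starts -12 m/s; Δx = -12·1 + ½·-4·1² = -14 m; v ends -16 m/s.
2–8 s: v starts -16 m/s; Δx = -16·6 + ½·3·6² = -42 m; v ends 2 m/s.
x(8) = 3 + Σ Δx = -62 m.

-62 m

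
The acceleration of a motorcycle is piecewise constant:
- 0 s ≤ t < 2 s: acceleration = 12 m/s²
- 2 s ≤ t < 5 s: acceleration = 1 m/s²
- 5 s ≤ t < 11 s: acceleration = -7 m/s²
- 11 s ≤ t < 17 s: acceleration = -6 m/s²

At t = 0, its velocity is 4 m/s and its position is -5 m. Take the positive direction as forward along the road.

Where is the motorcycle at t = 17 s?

1.5 m

On each constant-a segment, Δv = aΔt and Δx = v₀Δt + ½aΔt²; chain segment to segment.
0–2 s: v starts 4 m/s; Δx = 4·2 + ½·12·2² = 32 m; v ends 28 m/s.
2–5 s: v starts 28 m/s; Δx = 28·3 + ½·1·3² = 88.5 m; v ends 31 m/s.
5–11 s: v starts 31 m/s; Δx = 31·6 + ½·-7·6² = 60 m; v ends -11 m/s.
11–17 s: v starts -11 m/s; Δx = -11·6 + ½·-6·6² = -174 m; v ends -47 m/s.
x(17) = -5 + Σ Δx = 1.5 m.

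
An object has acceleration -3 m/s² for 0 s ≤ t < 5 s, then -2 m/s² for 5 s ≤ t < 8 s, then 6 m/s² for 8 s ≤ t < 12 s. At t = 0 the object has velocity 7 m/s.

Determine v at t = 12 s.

10 m/s

Δv equals the area under the a-t graph; then v = v₀ + Δv.
0–5 s: -3 × 5 = -15 m/s
5–8 s: -2 × 3 = -6 m/s
8–12 s: 6 × 4 = 24 m/s
Δv = 3 m/s, so v(12) = 7 + (3) = 10 m/s.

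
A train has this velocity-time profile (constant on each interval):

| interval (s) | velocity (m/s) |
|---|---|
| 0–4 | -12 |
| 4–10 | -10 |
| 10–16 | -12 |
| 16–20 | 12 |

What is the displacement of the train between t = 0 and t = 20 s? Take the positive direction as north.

Displacement is the signed area under the v-t curve.
0–4 s: -12 × 4 = -48 m
4–10 s: -10 × 6 = -60 m
10–16 s: -12 × 6 = -72 m
16–20 s: 12 × 4 = 48 m
Net displacement = -132 m

-132 m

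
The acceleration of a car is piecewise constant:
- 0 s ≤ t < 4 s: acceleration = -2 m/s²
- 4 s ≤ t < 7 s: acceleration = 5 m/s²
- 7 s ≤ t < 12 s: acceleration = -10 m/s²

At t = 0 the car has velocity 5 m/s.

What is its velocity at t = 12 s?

Δv equals the area under the a-t graph; then v = v₀ + Δv.
0–4 s: -2 × 4 = -8 m/s
4–7 s: 5 × 3 = 15 m/s
7–12 s: -10 × 5 = -50 m/s
Δv = -43 m/s, so v(12) = 5 + (-43) = -38 m/s.

-38 m/s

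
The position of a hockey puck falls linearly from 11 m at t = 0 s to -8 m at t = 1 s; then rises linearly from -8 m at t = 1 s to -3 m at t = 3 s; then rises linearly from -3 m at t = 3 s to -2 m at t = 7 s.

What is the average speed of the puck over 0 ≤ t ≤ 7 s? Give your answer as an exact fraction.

Average speed = (total path length)/(elapsed time); on a piecewise-linear x-t graph the path length is Σ|Δx|.
0–1 s: |Δx| = |-8 − 11| = 19 m
1–3 s: |Δx| = |-3 − -8| = 5 m
3–7 s: |Δx| = |-2 − -3| = 1 m
Total path = 25 m; average speed = 25/7 = 25/7 m/s.

25/7 m/s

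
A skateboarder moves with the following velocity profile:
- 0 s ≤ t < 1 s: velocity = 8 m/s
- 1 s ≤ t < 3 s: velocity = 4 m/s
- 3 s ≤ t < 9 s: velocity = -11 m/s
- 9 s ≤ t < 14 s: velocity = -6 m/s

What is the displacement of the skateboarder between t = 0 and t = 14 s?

Net displacement equals the area under the velocity-time graph (areas below the axis count negative).
0–1 s: 8 × 1 = 8 m
1–3 s: 4 × 2 = 8 m
3–9 s: -11 × 6 = -66 m
9–14 s: -6 × 5 = -30 m
Net displacement = -80 m

-80 m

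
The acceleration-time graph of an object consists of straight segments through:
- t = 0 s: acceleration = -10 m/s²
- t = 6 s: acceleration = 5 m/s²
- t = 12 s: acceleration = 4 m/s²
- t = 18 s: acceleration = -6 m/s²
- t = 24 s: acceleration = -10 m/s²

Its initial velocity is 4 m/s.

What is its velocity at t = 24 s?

Δv equals the area under the a-t graph; then v = v₀ + Δv.
0–6 s: ½(-10 + 5)(6) = -15 m/s
6–12 s: ½(5 + 4)(6) = 27 m/s
12–18 s: ½(4 + -6)(6) = -6 m/s
18–24 s: ½(-6 + -10)(6) = -48 m/s
Δv = -42 m/s, so v(24) = 4 + (-42) = -38 m/s.

-38 m/s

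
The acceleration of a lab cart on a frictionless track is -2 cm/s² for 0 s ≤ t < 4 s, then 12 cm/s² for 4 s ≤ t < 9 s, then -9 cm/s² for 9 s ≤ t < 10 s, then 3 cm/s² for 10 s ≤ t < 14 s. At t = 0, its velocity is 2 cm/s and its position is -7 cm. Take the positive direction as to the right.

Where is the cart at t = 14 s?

358.5 cm

On each constant-a segment, Δv = aΔt and Δx = v₀Δt + ½aΔt²; chain segment to segment.
0–4 s: v starts 2 cm/s; Δx = 2·4 + ½·-2·4² = -8 cm; v ends -6 cm/s.
4–9 s: v starts -6 cm/s; Δx = -6·5 + ½·12·5² = 120 cm; v ends 54 cm/s.
9–10 s: v starts 54 cm/s; Δx = 54·1 + ½·-9·1² = 49.5 cm; v ends 45 cm/s.
10–14 s: v starts 45 cm/s; Δx = 45·4 + ½·3·4² = 204 cm; v ends 57 cm/s.
x(14) = -7 + Σ Δx = 358.5 cm.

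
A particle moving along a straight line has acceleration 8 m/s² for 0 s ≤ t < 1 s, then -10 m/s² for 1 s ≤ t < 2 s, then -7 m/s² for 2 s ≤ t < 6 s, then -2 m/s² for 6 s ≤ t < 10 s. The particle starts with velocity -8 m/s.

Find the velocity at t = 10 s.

-46 m/s

Δv equals the area under the a-t graph; then v = v₀ + Δv.
0–1 s: 8 × 1 = 8 m/s
1–2 s: -10 × 1 = -10 m/s
2–6 s: -7 × 4 = -28 m/s
6–10 s: -2 × 4 = -8 m/s
Δv = -38 m/s, so v(10) = -8 + (-38) = -46 m/s.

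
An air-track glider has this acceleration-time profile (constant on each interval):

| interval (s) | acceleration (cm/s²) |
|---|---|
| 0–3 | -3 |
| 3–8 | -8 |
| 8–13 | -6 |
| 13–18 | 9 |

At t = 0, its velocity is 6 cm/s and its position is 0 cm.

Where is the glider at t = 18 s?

On each constant-a segment, Δv = aΔt and Δx = v₀Δt + ½aΔt²; chain segment to segment.
0–3 s: v starts 6 cm/s; Δx = 6·3 + ½·-3·3² = 4.5 cm; v ends -3 cm/s.
3–8 s: v starts -3 cm/s; Δx = -3·5 + ½·-8·5² = -115 cm; v ends -43 cm/s.
8–13 s: v starts -43 cm/s; Δx = -43·5 + ½·-6·5² = -290 cm; v ends -73 cm/s.
13–18 s: v starts -73 cm/s; Δx = -73·5 + ½·9·5² = -252.5 cm; v ends -28 cm/s.
x(18) = 0 + Σ Δx = -653 cm.

-653 cm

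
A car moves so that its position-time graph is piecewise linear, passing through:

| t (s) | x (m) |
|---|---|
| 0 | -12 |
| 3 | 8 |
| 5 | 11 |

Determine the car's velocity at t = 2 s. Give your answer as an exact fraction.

20/3 m/s

Velocity is the slope of the x-t graph on 0–3 s: (8 − -12)/(3 − 0) = 20/3 m/s.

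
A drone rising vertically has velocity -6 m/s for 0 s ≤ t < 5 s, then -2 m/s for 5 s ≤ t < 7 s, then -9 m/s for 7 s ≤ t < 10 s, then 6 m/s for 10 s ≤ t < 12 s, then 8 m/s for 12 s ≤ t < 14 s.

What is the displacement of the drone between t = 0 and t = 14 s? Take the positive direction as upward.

Net displacement equals the area under the velocity-time graph (areas below the axis count negative).
0–5 s: -6 × 5 = -30 m
5–7 s: -2 × 2 = -4 m
7–10 s: -9 × 3 = -27 m
10–12 s: 6 × 2 = 12 m
12–14 s: 8 × 2 = 16 m
Net displacement = -33 m

-33 m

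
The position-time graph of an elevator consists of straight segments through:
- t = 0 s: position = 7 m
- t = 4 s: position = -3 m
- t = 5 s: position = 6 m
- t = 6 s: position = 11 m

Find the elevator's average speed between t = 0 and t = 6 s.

Average speed = (total path length)/(elapsed time); on a piecewise-linear x-t graph the path length is Σ|Δx|.
0–4 s: |Δx| = |-3 − 7| = 10 m
4–5 s: |Δx| = |6 − -3| = 9 m
5–6 s: |Δx| = |11 − 6| = 5 m
Total path = 24 m; average speed = 24/6 = 4 m/s.

4 m/s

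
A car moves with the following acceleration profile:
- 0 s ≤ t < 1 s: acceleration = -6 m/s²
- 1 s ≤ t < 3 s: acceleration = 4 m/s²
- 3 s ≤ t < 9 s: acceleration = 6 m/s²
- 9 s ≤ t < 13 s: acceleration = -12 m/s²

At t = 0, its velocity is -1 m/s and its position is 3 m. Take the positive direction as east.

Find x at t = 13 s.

On each constant-a segment, Δv = aΔt and Δx = v₀Δt + ½aΔt²; chain segment to segment.
0–1 s: v starts -1 m/s; Δx = -1·1 + ½·-6·1² = -4 m; v ends -7 m/s.
1–3 s: v starts -7 m/s; Δx = -7·2 + ½·4·2² = -6 m; v ends 1 m/s.
3–9 s: v starts 1 m/s; Δx = 1·6 + ½·6·6² = 114 m; v ends 37 m/s.
9–13 s: v starts 37 m/s; Δx = 37·4 + ½·-12·4² = 52 m; v ends -11 m/s.
x(13) = 3 + Σ Δx = 159 m.

159 m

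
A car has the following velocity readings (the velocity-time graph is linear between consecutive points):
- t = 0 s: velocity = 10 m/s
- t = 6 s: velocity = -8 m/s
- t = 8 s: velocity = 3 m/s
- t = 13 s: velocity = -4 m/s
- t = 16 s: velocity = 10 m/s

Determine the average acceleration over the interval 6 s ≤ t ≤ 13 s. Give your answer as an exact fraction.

4/7 m/s²

Average acceleration = Δv/Δt = (-4 − -8)/(13 − 6) = 4/7 m/s².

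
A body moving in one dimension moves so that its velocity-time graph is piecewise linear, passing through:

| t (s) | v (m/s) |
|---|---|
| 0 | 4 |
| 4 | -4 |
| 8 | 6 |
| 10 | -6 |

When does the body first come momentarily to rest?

v changes sign on 0–4 s (from 4 to -4); the graph is linear there, so v = 0 at t = 0 + (-4)·(4 − 0)/(-4 − 4) = 2 s.

t = 2 s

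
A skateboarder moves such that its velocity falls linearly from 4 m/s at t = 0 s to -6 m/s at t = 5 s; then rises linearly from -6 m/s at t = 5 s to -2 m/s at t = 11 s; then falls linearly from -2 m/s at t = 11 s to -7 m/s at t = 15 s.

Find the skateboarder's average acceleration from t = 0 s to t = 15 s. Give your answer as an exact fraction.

-11/15 m/s²

Average acceleration = Δv/Δt = (-7 − 4)/(15 − 0) = -11/15 m/s².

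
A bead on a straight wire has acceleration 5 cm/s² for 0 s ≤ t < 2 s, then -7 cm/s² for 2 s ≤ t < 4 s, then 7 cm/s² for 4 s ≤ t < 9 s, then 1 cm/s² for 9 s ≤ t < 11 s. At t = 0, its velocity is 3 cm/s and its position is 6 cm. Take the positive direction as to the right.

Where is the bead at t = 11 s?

On each constant-a segment, Δv = aΔt and Δx = v₀Δt + ½aΔt²; chain segment to segment.
0–2 s: v starts 3 cm/s; Δx = 3·2 + ½·5·2² = 16 cm; v ends 13 cm/s.
2–4 s: v starts 13 cm/s; Δx = 13·2 + ½·-7·2² = 12 cm; v ends -1 cm/s.
4–9 s: v starts -1 cm/s; Δx = -1·5 + ½·7·5² = 82.5 cm; v ends 34 cm/s.
9–11 s: v starts 34 cm/s; Δx = 34·2 + ½·1·2² = 70 cm; v ends 36 cm/s.
x(11) = 6 + Σ Δx = 186.5 cm.

186.5 cm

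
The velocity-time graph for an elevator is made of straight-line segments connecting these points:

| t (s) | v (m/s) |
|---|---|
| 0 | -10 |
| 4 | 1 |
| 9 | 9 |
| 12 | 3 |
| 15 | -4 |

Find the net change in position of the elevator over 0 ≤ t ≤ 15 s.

23.5 m

Net displacement equals the area under the velocity-time graph (areas below the axis count negative).
0–4 s: ½(-10 + 1)(4) = -18 m
4–9 s: ½(1 + 9)(5) = 25 m
9–12 s: ½(9 + 3)(3) = 18 m
12–15 s: ½(3 + -4)(3) = -1.5 m
Net displacement = 23.5 m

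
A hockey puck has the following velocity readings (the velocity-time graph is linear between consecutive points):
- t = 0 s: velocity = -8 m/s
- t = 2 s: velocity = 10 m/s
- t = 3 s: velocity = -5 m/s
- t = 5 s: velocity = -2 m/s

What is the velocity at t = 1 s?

1 m/s

On 0–2 s the graph is linear from -8 to 10 m/s: v(1) = -8 + (10 − -8)·(1 − 0)/(2 − 0) = 1 m/s.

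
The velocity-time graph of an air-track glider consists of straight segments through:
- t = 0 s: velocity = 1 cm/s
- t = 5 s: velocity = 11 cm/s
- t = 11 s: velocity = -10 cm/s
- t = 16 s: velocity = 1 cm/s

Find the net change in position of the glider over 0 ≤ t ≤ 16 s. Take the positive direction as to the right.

10.5 cm

Displacement is the signed area under the v-t curve.
0–5 s: ½(1 + 11)(5) = 30 cm
5–11 s: ½(11 + -10)(6) = 3 cm
11–16 s: ½(-10 + 1)(5) = -22.5 cm
Net displacement = 10.5 cm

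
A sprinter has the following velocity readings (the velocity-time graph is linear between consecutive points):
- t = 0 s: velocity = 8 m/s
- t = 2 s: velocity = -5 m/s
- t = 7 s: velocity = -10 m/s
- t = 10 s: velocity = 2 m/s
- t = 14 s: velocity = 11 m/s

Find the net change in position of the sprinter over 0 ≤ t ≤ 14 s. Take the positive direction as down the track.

Displacement is the signed area under the v-t curve.
0–2 s: ½(8 + -5)(2) = 3 m
2–7 s: ½(-5 + -10)(5) = -37.5 m
7–10 s: ½(-10 + 2)(3) = -12 m
10–14 s: ½(2 + 11)(4) = 26 m
Net displacement = -20.5 m

-20.5 m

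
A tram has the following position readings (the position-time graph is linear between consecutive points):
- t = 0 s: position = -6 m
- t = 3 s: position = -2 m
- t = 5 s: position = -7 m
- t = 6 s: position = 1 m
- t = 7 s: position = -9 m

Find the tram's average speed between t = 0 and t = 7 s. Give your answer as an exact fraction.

27/7 m/s

Average speed = (total path length)/(elapsed time); on a piecewise-linear x-t graph the path length is Σ|Δx|.
0–3 s: |Δx| = |-2 − -6| = 4 m
3–5 s: |Δx| = |-7 − -2| = 5 m
5–6 s: |Δx| = |1 − -7| = 8 m
6–7 s: |Δx| = |-9 − 1| = 10 m
Total path = 27 m; average speed = 27/7 = 27/7 m/s.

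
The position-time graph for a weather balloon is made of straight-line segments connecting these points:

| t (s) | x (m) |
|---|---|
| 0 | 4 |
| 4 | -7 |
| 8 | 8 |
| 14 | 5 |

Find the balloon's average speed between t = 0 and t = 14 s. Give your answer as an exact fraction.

Average speed = (total path length)/(elapsed time); on a piecewise-linear x-t graph the path length is Σ|Δx|.
0–4 s: |Δx| = |-7 − 4| = 11 m
4–8 s: |Δx| = |8 − -7| = 15 m
8–14 s: |Δx| = |5 − 8| = 3 m
Total path = 29 m; average speed = 29/14 = 29/14 m/s.

29/14 m/s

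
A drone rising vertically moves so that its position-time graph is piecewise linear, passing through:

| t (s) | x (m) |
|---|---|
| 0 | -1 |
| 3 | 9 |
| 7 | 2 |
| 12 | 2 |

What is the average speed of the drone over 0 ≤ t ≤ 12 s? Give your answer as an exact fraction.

17/12 m/s

Average speed = (total path length)/(elapsed time); on a piecewise-linear x-t graph the path length is Σ|Δx|.
0–3 s: |Δx| = |9 − -1| = 10 m
3–7 s: |Δx| = |2 − 9| = 7 m
7–12 s: |Δx| = |2 − 2| = 0 m
Total path = 17 m; average speed = 17/12 = 17/12 m/s.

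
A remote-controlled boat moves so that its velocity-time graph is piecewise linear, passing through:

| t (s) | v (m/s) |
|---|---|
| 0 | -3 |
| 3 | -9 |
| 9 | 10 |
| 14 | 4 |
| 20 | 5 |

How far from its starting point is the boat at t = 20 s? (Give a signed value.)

47 m

Net displacement equals the area under the velocity-time graph (areas below the axis count negative).
0–3 s: ½(-3 + -9)(3) = -18 m
3–9 s: ½(-9 + 10)(6) = 3 m
9–14 s: ½(10 + 4)(5) = 35 m
14–20 s: ½(4 + 5)(6) = 27 m
Net displacement = 47 m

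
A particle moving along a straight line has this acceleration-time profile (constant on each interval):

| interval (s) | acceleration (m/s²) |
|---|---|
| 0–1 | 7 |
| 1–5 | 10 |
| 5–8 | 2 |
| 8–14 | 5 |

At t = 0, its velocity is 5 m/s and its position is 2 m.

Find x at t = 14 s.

On each constant-a segment, Δv = aΔt and Δx = v₀Δt + ½aΔt²; chain segment to segment.
0–1 s: v starts 5 m/s; Δx = 5·1 + ½·7·1² = 8.5 m; v ends 12 m/s.
1–5 s: v starts 12 m/s; Δx = 12·4 + ½·10·4² = 128 m; v ends 52 m/s.
5–8 s: v starts 52 m/s; Δx = 52·3 + ½·2·3² = 165 m; v ends 58 m/s.
8–14 s: v starts 58 m/s; Δx = 58·6 + ½·5·6² = 438 m; v ends 88 m/s.
x(14) = 2 + Σ Δx = 741.5 m.

741.5 m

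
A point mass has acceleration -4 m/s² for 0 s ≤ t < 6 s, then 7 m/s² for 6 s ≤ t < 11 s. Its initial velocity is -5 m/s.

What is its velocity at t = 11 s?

Δv equals the area under the a-t graph; then v = v₀ + Δv.
0–6 s: -4 × 6 = -24 m/s
6–11 s: 7 × 5 = 35 m/s
Δv = 11 m/s, so v(11) = -5 + (11) = 6 m/s.

6 m/s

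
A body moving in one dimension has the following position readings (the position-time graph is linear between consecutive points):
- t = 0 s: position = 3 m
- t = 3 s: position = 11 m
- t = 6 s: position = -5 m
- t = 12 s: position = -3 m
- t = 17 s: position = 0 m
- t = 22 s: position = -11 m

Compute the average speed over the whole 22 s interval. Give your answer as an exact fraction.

20/11 m/s

Average speed = (total path length)/(elapsed time); on a piecewise-linear x-t graph the path length is Σ|Δx|.
0–3 s: |Δx| = |11 − 3| = 8 m
3–6 s: |Δx| = |-5 − 11| = 16 m
6–12 s: |Δx| = |-3 − -5| = 2 m
12–17 s: |Δx| = |0 − -3| = 3 m
17–22 s: |Δx| = |-11 − 0| = 11 m
Total path = 40 m; average speed = 40/22 = 20/11 m/s.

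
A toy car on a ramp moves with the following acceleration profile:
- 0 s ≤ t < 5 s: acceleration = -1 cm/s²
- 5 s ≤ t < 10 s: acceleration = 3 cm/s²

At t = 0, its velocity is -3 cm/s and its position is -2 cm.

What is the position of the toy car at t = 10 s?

-32 cm

On each constant-a segment, Δv = aΔt and Δx = v₀Δt + ½aΔt²; chain segment to segment.
0–5 s: v starts -3 cm/s; Δx = -3·5 + ½·-1·5² = -27.5 cm; v ends -8 cm/s.
5–10 s: v starts -8 cm/s; Δx = -8·5 + ½·3·5² = -2.5 cm; v ends 7 cm/s.
x(10) = -2 + Σ Δx = -32 cm.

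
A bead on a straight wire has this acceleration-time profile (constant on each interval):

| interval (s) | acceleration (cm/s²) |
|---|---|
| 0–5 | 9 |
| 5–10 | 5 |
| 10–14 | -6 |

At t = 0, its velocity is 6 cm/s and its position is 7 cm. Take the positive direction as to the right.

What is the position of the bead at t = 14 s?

723 cm

On each constant-a segment, Δv = aΔt and Δx = v₀Δt + ½aΔt²; chain segment to segment.
0–5 s: v starts 6 cm/s; Δx = 6·5 + ½·9·5² = 142.5 cm; v ends 51 cm/s.
5–10 s: v starts 51 cm/s; Δx = 51·5 + ½·5·5² = 317.5 cm; v ends 76 cm/s.
10–14 s: v starts 76 cm/s; Δx = 76·4 + ½·-6·4² = 256 cm; v ends 52 cm/s.
x(14) = 7 + Σ Δx = 723 cm.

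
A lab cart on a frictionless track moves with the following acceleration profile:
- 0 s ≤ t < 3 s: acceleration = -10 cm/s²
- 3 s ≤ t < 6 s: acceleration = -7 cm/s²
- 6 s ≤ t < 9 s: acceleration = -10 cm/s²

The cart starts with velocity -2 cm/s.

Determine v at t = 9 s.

-83 cm/s

Δv equals the area under the a-t graph; then v = v₀ + Δv.
0–3 s: -10 × 3 = -30 cm/s
3–6 s: -7 × 3 = -21 cm/s
6–9 s: -10 × 3 = -30 cm/s
Δv = -81 cm/s, so v(9) = -2 + (-81) = -83 cm/s.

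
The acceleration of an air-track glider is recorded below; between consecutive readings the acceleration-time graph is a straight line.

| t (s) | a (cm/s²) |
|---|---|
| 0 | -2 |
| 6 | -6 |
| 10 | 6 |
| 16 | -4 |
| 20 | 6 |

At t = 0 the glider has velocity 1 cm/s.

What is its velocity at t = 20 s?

-13 cm/s

Δv equals the area under the a-t graph; then v = v₀ + Δv.
0–6 s: ½(-2 + -6)(6) = -24 cm/s
6–10 s: ½(-6 + 6)(4) = 0 cm/s
10–16 s: ½(6 + -4)(6) = 6 cm/s
16–20 s: ½(-4 + 6)(4) = 4 cm/s
Δv = -14 cm/s, so v(20) = 1 + (-14) = -13 cm/s.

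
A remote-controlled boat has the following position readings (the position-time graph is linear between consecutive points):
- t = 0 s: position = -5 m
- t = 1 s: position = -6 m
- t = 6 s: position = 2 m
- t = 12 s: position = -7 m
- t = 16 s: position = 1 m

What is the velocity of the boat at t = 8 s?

Velocity is the slope of the x-t graph on 6–12 s: (-7 − 2)/(12 − 6) = -1.5 m/s.

-1.5 m/s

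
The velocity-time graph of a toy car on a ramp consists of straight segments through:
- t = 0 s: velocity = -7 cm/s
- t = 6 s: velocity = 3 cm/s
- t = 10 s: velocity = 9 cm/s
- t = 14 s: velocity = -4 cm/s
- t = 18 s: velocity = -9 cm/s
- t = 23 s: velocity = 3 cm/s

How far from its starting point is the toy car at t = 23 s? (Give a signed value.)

-19 cm

Net displacement equals the area under the velocity-time graph (areas below the axis count negative).
0–6 s: ½(-7 + 3)(6) = -12 cm
6–10 s: ½(3 + 9)(4) = 24 cm
10–14 s: ½(9 + -4)(4) = 10 cm
14–18 s: ½(-4 + -9)(4) = -26 cm
18–23 s: ½(-9 + 3)(5) = -15 cm
Net displacement = -19 cm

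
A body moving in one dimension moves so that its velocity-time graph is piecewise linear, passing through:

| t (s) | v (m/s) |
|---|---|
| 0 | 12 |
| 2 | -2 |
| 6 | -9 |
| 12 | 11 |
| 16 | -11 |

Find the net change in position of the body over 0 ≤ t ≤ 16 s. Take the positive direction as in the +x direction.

Displacement is the signed area under the v-t curve.
0–2 s: ½(12 + -2)(2) = 10 m
2–6 s: ½(-2 + -9)(4) = -22 m
6–12 s: ½(-9 + 11)(6) = 6 m
12–16 s: ½(11 + -11)(4) = 0 m
Net displacement = -6 m

-6 m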